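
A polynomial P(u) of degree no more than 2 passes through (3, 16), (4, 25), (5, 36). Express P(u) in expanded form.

P(u) = u^2 + 2u + 1

Write P(u) = au^2 + bu + c. Substituting each data point gives a linear system:
  9a + 3b + c = 16
  16a + 4b + c = 25
  25a + 5b + c = 36
Solving the system yields a = 1, b = 2, c = 1.
So P(u) = u^2 + 2u + 1.
Check: P(5) = 36. ✓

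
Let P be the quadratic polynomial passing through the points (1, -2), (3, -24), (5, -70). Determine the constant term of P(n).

0

Write P(n) = an^2 + bn + c. Substituting each data point gives a linear system:
  a + b + c = -2
  9a + 3b + c = -24
  25a + 5b + c = -70
Solving the system yields a = -3, b = 1, c = 0.
So P(n) = -3n² + n.
The constant term is 0.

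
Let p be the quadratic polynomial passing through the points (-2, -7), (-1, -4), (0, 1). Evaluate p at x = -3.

Write p(x) = ax^2 + bx + c. Substituting each data point gives a linear system:
  4a - 2b + c = -7
  a - b + c = -4
  c = 1
Solving the system yields a = 1, b = 6, c = 1.
So p(x) = x² + 6x + 1.
Then p(-3) = -8.

-8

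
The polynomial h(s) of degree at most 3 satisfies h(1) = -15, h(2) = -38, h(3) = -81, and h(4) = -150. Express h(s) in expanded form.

h(s) = -s^3 - 4s^2 - 4s - 6

Using the Lagrange interpolation formula with nodes 1, 2, 3, 4:
  L_0(s) = (s - 2)(s - 3)(s - 4) / -6
  L_1(s) = (s - 1)(s - 3)(s - 4) / 2
  L_2(s) = (s - 1)(s - 2)(s - 4) / -2
  L_3(s) = (s - 1)(s - 2)(s - 3) / 6
Then h(s) = -15·L_0(s) - 38·L_1(s) - 81·L_2(s) - 150·L_3(s).
Expanding and collecting terms gives h(s) = -s^3 - 4s^2 - 4s - 6.
Check: h(2) = -38. ✓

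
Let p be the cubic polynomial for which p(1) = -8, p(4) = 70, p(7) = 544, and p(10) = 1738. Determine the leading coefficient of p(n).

2

Write p(n) = an^3 + bn^2 + cn + d. Substituting each data point gives a linear system:
  a + b + c + d = -8
  64a + 16b + 4c + d = 70
  343a + 49b + 7c + d = 544
  1000a + 100b + 10c + d = 1738
Solving the system yields a = 2, b = -2, c = -6, d = -2.
So p(n) = 2n³ - 2n² - 6n - 2.
The leading coefficient is 2.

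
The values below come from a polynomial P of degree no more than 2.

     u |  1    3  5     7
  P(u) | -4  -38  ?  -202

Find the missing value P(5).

The 3 known points determine the degree-2 polynomial uniquely.
Write P(u) = au^2 + bu + c. Substituting each data point gives a linear system:
  a + b + c = -4
  9a + 3b + c = -38
  49a + 7b + c = -202
Solving the system yields a = -4, b = -1, c = 1.
So P(u) = -4u² - u + 1.
Then P(5) = -104.

-104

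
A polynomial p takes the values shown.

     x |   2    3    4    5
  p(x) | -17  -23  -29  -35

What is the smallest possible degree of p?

Forward differences of the values at x = 2, 3, 4, 5:
  p  : -17  -23  -29  -35
  Δ  : -6  -6  -6
  Δ^2: 0  0
  Δ^3: 0
The first differences are constant (-6) and nonzero, while all higher differences vanish, so the minimal degree is 1.

1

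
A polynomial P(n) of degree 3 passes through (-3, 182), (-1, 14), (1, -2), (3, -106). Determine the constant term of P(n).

Write P(n) = an^3 + bn^2 + cn + d. Substituting each data point gives a linear system:
  -27a + 9b - 3c + d = 182
  -a + b - c + d = 14
  a + b + c + d = -2
  27a + 9b + 3c + d = -106
Solving the system yields a = -5, b = 4, c = -3, d = 2.
So P(n) = -5n^3 + 4n^2 - 3n + 2.
The constant term is 2.

2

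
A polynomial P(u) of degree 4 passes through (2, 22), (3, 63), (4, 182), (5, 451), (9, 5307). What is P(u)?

P(u) = u^4 - 2u^3 + 2u^2 + 4u + 6

Write P(u) = au^4 + bu^3 + cu^2 + du + e. Substituting each data point gives a linear system:
  16a + 8b + 4c + 2d + e = 22
  81a + 27b + 9c + 3d + e = 63
  256a + 64b + 16c + 4d + e = 182
  625a + 125b + 25c + 5d + e = 451
  6561a + 729b + 81c + 9d + e = 5307
Solving the system yields a = 1, b = -2, c = 2, d = 4, e = 6.
So P(u) = u⁴ - 2u³ + 2u² + 4u + 6.
Check: P(5) = 451. ✓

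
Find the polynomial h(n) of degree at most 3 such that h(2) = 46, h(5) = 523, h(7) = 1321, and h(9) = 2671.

Using the Lagrange interpolation formula with nodes 2, 5, 7, 9:
  L_0(n) = (n - 5)(n - 7)(n - 9) / -105
  L_1(n) = (n - 2)(n - 7)(n - 9) / 24
  L_2(n) = (n - 2)(n - 5)(n - 9) / -20
  L_3(n) = (n - 2)(n - 5)(n - 7) / 56
Then h(n) = 46·L_0(n) + 523·L_1(n) + 1321·L_2(n) + 2671·L_3(n).
Expanding and collecting terms gives h(n) = 3n³ + 6n² - 2.
Check: h(9) = 2671. ✓

h(n) = 3n^3 + 6n^2 - 2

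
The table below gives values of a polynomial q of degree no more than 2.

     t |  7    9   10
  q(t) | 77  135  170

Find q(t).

q(t) = 2t^2 - 3t

Write q(t) = at^2 + bt + c. Substituting each data point gives a linear system:
  49a + 7b + c = 77
  81a + 9b + c = 135
  100a + 10b + c = 170
Solving the system yields a = 2, b = -3, c = 0.
So q(t) = 2t^2 - 3t.
Check: q(7) = 77. ✓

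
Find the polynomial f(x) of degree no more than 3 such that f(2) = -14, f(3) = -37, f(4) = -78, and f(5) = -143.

f(x) = -x^3 - 4x + 2

Using the Lagrange interpolation formula with nodes 2, 3, 4, 5:
  L_0(x) = (x - 3)(x - 4)(x - 5) / -6
  L_1(x) = (x - 2)(x - 4)(x - 5) / 2
  L_2(x) = (x - 2)(x - 3)(x - 5) / -2
  L_3(x) = (x - 2)(x - 3)(x - 4) / 6
Then f(x) = -14·L_0(x) - 37·L_1(x) - 78·L_2(x) - 143·L_3(x).
Expanding and collecting terms gives f(x) = -x^3 - 4x + 2.
Check: f(4) = -78. ✓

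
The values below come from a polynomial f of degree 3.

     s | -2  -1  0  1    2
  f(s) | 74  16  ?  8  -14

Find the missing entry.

The 4 known points determine the degree-3 polynomial uniquely.
Write f(s) = as^3 + bs^2 + cs + d. Substituting each data point gives a linear system:
  -8a + 4b - 2c + d = 74
  -a + b - c + d = 16
  a + b + c + d = 8
  8a + 4b + 2c + d = -14
Solving the system yields a = -6, b = 6, c = 2, d = 6.
So f(s) = -6s³ + 6s² + 2s + 6.
Then f(0) = 6.

6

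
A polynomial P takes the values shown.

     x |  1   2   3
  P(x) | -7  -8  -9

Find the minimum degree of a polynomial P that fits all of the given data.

Forward differences of the values at x = 1, 2, 3:
  P  : -7  -8  -9
  Δ  : -1  -1
  Δ^2: 0
The first differences are constant (-1) and nonzero, while all higher differences vanish, so the minimal degree is 1.

1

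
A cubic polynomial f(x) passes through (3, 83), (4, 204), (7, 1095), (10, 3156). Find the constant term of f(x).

Write f(x) = ax^3 + bx^2 + cx + d. Substituting each data point gives a linear system:
  27a + 9b + 3c + d = 83
  64a + 16b + 4c + d = 204
  343a + 49b + 7c + d = 1095
  1000a + 100b + 10c + d = 3156
Solving the system yields a = 3, b = 2, c = -4, d = -4.
So f(x) = 3x^3 + 2x^2 - 4x - 4.
The constant term is -4.

-4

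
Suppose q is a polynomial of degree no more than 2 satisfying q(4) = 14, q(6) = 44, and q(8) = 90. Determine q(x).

Using the Lagrange interpolation formula with nodes 4, 6, 8:
  L_0(x) = (x - 6)(x - 8) / 8
  L_1(x) = (x - 4)(x - 8) / -4
  L_2(x) = (x - 4)(x - 6) / 8
Then q(x) = 14·L_0(x) + 44·L_1(x) + 90·L_2(x).
Expanding and collecting terms gives q(x) = 2x^2 - 5x + 2.
Check: q(8) = 90. ✓

q(x) = 2x^2 - 5x + 2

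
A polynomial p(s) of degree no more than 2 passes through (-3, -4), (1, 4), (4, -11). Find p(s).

Using the Lagrange interpolation formula with nodes -3, 1, 4:
  L_0(s) = (s - 1)(s - 4) / 28
  L_1(s) = (s + 3)(s - 4) / -12
  L_2(s) = (s + 3)(s - 1) / 21
Then p(s) = -4·L_0(s) + 4·L_1(s) - 11·L_2(s).
Expanding and collecting terms gives p(s) = -s² + 5.
Check: p(-3) = -4. ✓

p(s) = -s^2 + 5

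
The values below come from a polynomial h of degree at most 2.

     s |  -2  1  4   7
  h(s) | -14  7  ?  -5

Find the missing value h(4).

10

The 3 known points determine the degree-2 polynomial uniquely.
Write h(s) = as^2 + bs + c. Substituting each data point gives a linear system:
  4a - 2b + c = -14
  a + b + c = 7
  49a + 7b + c = -5
Solving the system yields a = -1, b = 6, c = 2.
So h(s) = -s^2 + 6s + 2.
Then h(4) = 10.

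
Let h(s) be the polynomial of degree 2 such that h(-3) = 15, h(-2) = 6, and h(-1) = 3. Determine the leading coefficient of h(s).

Write h(s) = as^2 + bs + c. Substituting each data point gives a linear system:
  9a - 3b + c = 15
  4a - 2b + c = 6
  a - b + c = 3
Solving the system yields a = 3, b = 6, c = 6.
So h(s) = 3s^2 + 6s + 6.
The leading coefficient is 3.

3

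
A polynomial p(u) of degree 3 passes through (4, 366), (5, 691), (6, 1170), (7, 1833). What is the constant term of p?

Write p(u) = au^3 + bu^2 + cu + d. Substituting each data point gives a linear system:
  64a + 16b + 4c + d = 366
  125a + 25b + 5c + d = 691
  216a + 36b + 6c + d = 1170
  343a + 49b + 7c + d = 1833
Solving the system yields a = 5, b = 2, c = 2, d = 6.
So p(u) = 5u³ + 2u² + 2u + 6.
The constant term is 6.

6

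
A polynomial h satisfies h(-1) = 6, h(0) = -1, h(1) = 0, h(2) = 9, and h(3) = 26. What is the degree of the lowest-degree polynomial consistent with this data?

2

Forward differences of the values at x = -1, 0, 1, 2, 3:
  h  : 6  -1  0  9  26
  Δ  : -7  1  9  17
  Δ^2: 8  8  8
  Δ^3: 0  0
  Δ^4: 0
The second differences are constant (8) and nonzero, while all higher differences vanish, so the minimal degree is 2.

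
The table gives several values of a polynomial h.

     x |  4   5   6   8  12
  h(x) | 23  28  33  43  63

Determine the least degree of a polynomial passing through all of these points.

1

Divided differences on the nodes 4, 5, 6, 8, 12:
  order 0: 23  28  33  43  63
  order 1: 5  5  5  5
  order 2: 0  0  0
  order 3: 0  0
  order 4: 0
The order-1 divided differences are all 5 (nonzero) and every higher order vanishes, so the data lies on a polynomial of degree exactly 1.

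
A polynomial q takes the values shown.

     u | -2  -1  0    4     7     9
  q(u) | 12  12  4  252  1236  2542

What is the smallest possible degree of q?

3

Divided differences on the nodes -2, -1, 0, 4, 7, 9:
  order 0: 12  12  4  252  1236  2542
  order 1: 0  -8  62  328  653
  order 2: -4  14  38  65
  order 3: 3  3  3
  order 4: 0  0
  order 5: 0
The order-3 divided differences are all 3 (nonzero) and every higher order vanishes, so the data lies on a polynomial of degree exactly 3.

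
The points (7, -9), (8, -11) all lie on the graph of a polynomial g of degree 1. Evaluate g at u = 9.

Write g(u) = au + b. Substituting each data point gives a linear system:
  7a + b = -9
  8a + b = -11
Solving the system yields a = -2, b = 5.
So g(u) = -2u + 5.
Then g(9) = -13.

-13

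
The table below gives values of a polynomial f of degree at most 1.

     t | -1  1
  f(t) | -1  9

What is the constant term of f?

4

Write f(t) = at + b. Substituting each data point gives a linear system:
  -a + b = -1
  a + b = 9
Solving the system yields a = 5, b = 4.
So f(t) = 5t + 4.
The constant term is 4.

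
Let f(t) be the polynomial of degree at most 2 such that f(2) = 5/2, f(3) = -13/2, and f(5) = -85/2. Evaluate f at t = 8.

-283/2

Using the Lagrange interpolation formula with nodes 2, 3, 5:
  L_0(t) = (t - 3)(t - 5) / 3
  L_1(t) = (t - 2)(t - 5) / -2
  L_2(t) = (t - 2)(t - 3) / 6
Then f(t) = 5/2·L_0(t) - 13/2·L_1(t) - 85/2·L_2(t).
Expanding and collecting terms gives f(t) = -3t^2 + 6t + 5/2.
Evaluating at t = 8: f(8) = -283/2.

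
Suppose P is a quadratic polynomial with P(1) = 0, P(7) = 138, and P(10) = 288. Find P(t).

Write P(t) = at^2 + bt + c. Substituting each data point gives a linear system:
  a + b + c = 0
  49a + 7b + c = 138
  100a + 10b + c = 288
Solving the system yields a = 3, b = -1, c = -2.
So P(t) = 3t^2 - t - 2.
Check: P(7) = 138. ✓

P(t) = 3t^2 - t - 2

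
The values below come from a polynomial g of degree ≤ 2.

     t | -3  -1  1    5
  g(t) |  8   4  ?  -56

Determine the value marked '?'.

The 3 known points determine the degree-2 polynomial uniquely.
Write g(t) = at^2 + bt + c. Substituting each data point gives a linear system:
  9a - 3b + c = 8
  a - b + c = 4
  25a + 5b + c = -56
Solving the system yields a = -1, b = -6, c = -1.
So g(t) = -t² - 6t - 1.
Then g(1) = -8.

-8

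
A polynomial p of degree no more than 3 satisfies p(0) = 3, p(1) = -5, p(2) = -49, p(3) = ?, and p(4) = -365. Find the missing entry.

On equispaced nodes a degree-3 polynomial has vanishing fourth forward difference, so
  p(0) - 4·p(1) + 6·p(2) - 4·p(3) + p(4) = 0.
Substituting the known values and solving for p(3):
  -4·p(3) = 636
  p(3) = -159.

-159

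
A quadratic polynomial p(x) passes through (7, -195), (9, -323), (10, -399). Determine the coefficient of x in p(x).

0

Write p(x) = ax^2 + bx + c. Substituting each data point gives a linear system:
  49a + 7b + c = -195
  81a + 9b + c = -323
  100a + 10b + c = -399
Solving the system yields a = -4, b = 0, c = 1.
So p(x) = -4x^2 + 1.
The coefficient of x is 0.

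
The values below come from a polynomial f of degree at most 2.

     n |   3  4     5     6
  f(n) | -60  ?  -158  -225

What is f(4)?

On equispaced nodes a degree-2 polynomial has vanishing third forward difference, so
  - f(3) + 3·f(4) - 3·f(5) + f(6) = 0.
Substituting the known values and solving for f(4):
  3·f(4) = -309
  f(4) = -103.

-103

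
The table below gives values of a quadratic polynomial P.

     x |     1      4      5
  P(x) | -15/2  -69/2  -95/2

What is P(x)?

Using the Lagrange interpolation formula with nodes 1, 4, 5:
  L_0(x) = (x - 4)(x - 5) / 12
  L_1(x) = (x - 1)(x - 5) / -3
  L_2(x) = (x - 1)(x - 4) / 4
Then P(x) = -15/2·L_0(x) - 69/2·L_1(x) - 95/2·L_2(x).
Expanding and collecting terms gives P(x) = -x^2 - 4x - 5/2.
Check: P(1) = -15/2. ✓

P(x) = -x^2 - 4x - 5/2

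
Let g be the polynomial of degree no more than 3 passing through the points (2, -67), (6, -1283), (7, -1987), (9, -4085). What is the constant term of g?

Write g(s) = as^3 + bs^2 + cs + d. Substituting each data point gives a linear system:
  8a + 4b + 2c + d = -67
  216a + 36b + 6c + d = -1283
  343a + 49b + 7c + d = -1987
  729a + 81b + 9c + d = -4085
Solving the system yields a = -5, b = -5, c = -4, d = 1.
So g(s) = -5s³ - 5s² - 4s + 1.
The constant term is 1.

1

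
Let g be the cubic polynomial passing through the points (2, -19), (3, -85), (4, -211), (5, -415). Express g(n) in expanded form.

Write g(n) = an^3 + bn^2 + cn + d. Substituting each data point gives a linear system:
  8a + 4b + 2c + d = -19
  27a + 9b + 3c + d = -85
  64a + 16b + 4c + d = -211
  125a + 25b + 5c + d = -415
Solving the system yields a = -3, b = -3, c = 6, d = 5.
So g(n) = -3n^3 - 3n^2 + 6n + 5.
Check: g(2) = -19. ✓

g(n) = -3n^3 - 3n^2 + 6n + 5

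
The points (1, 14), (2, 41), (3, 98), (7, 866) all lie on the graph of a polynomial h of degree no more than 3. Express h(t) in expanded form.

h(t) = 2t^3 + 3t^2 + 4t + 5

Write h(t) = at^3 + bt^2 + ct + d. Substituting each data point gives a linear system:
  a + b + c + d = 14
  8a + 4b + 2c + d = 41
  27a + 9b + 3c + d = 98
  343a + 49b + 7c + d = 866
Solving the system yields a = 2, b = 3, c = 4, d = 5.
So h(t) = 2t^3 + 3t^2 + 4t + 5.
Check: h(7) = 866. ✓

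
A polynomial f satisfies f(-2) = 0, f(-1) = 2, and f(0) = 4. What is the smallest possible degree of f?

Forward differences of the values at u = -2, -1, 0:
  f  : 0  2  4
  Δ  : 2  2
  Δ^2: 0
The first differences are constant (2) and nonzero, while all higher differences vanish, so the minimal degree is 1.

1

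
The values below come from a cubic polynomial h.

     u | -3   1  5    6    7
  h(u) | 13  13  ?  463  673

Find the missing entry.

The 4 known points determine the degree-3 polynomial uniquely.
Write h(u) = au^3 + bu^2 + cu + d. Substituting each data point gives a linear system:
  -27a + 9b - 3c + d = 13
  a + b + c + d = 13
  216a + 36b + 6c + d = 463
  343a + 49b + 7c + d = 673
Solving the system yields a = 1, b = 6, c = 5, d = 1.
So h(u) = u³ + 6u² + 5u + 1.
Then h(5) = 301.

301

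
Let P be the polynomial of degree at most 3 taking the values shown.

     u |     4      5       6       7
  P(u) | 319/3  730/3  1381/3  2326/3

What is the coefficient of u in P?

Write P(u) = au^3 + bu^2 + cu + d. Substituting each data point gives a linear system:
  64a + 16b + 4c + d = 319/3
  125a + 25b + 5c + d = 730/3
  216a + 36b + 6c + d = 1381/3
  343a + 49b + 7c + d = 2326/3
Solving the system yields a = 3, b = -5, c = -1, d = -5/3.
So P(u) = 3u³ - 5u² - u - 5/3.
The coefficient of u is -1.

-1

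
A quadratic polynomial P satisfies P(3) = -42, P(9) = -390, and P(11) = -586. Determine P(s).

P(s) = -5s^2 + 2s - 3

Write P(s) = as^2 + bs + c. Substituting each data point gives a linear system:
  9a + 3b + c = -42
  81a + 9b + c = -390
  121a + 11b + c = -586
Solving the system yields a = -5, b = 2, c = -3.
So P(s) = -5s^2 + 2s - 3.
Check: P(3) = -42. ✓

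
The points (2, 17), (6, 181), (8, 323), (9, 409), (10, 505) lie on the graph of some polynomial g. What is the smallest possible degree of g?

Divided differences on the nodes 2, 6, 8, 9, 10:
  order 0: 17  181  323  409  505
  order 1: 41  71  86  96
  order 2: 5  5  5
  order 3: 0  0
  order 4: 0
The order-2 divided differences are all 5 (nonzero) and every higher order vanishes, so the data lies on a polynomial of degree exactly 2.

2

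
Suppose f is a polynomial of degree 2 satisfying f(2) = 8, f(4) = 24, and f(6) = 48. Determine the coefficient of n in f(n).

Write f(n) = an^2 + bn + c. Substituting each data point gives a linear system:
  4a + 2b + c = 8
  16a + 4b + c = 24
  36a + 6b + c = 48
Solving the system yields a = 1, b = 2, c = 0.
So f(n) = n² + 2n.
The coefficient of n is 2.

2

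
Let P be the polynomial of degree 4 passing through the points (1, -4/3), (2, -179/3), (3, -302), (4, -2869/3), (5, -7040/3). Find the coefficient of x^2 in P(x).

-4

Write P(x) = ax^4 + bx^3 + cx^2 + dx + e. Substituting each data point gives a linear system:
  a + b + c + d + e = -4/3
  16a + 8b + 4c + 2d + e = -179/3
  81a + 27b + 9c + 3d + e = -302
  256a + 64b + 16c + 4d + e = -2869/3
  625a + 125b + 25c + 5d + e = -7040/3
Solving the system yields a = -4, b = 2, c = -4, d = -1/3, e = 5.
So P(x) = -4x⁴ + 2x³ - 4x² - (1/3)x + 5.
The coefficient of x^2 is -4.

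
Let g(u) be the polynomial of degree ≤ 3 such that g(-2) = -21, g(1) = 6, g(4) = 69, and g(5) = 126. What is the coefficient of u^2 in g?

-1

Write g(u) = au^3 + bu^2 + cu + d. Substituting each data point gives a linear system:
  -8a + 4b - 2c + d = -21
  a + b + c + d = 6
  64a + 16b + 4c + d = 69
  125a + 25b + 5c + d = 126
Solving the system yields a = 1, b = -1, c = 5, d = 1.
So g(u) = u³ - u² + 5u + 1.
The coefficient of u^2 is -1.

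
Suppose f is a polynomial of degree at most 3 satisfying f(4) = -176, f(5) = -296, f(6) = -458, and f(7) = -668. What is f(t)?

f(t) = -t^3 - 6t^2 - 5t + 4

Using the Lagrange interpolation formula with nodes 4, 5, 6, 7:
  L_0(t) = (t - 5)(t - 6)(t - 7) / -6
  L_1(t) = (t - 4)(t - 6)(t - 7) / 2
  L_2(t) = (t - 4)(t - 5)(t - 7) / -2
  L_3(t) = (t - 4)(t - 5)(t - 6) / 6
Then f(t) = -176·L_0(t) - 296·L_1(t) - 458·L_2(t) - 668·L_3(t).
Expanding and collecting terms gives f(t) = -t^3 - 6t^2 - 5t + 4.
Check: f(7) = -668. ✓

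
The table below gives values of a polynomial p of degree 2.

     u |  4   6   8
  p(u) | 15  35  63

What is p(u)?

Using the Lagrange interpolation formula with nodes 4, 6, 8:
  L_0(u) = (u - 6)(u - 8) / 8
  L_1(u) = (u - 4)(u - 8) / -4
  L_2(u) = (u - 4)(u - 6) / 8
Then p(u) = 15·L_0(u) + 35·L_1(u) + 63·L_2(u).
Expanding and collecting terms gives p(u) = u² - 1.
Check: p(4) = 15. ✓

p(u) = u^2 - 1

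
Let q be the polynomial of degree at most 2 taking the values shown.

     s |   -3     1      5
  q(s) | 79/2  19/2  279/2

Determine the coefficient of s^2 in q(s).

Write q(s) = as^2 + bs + c. Substituting each data point gives a linear system:
  9a - 3b + c = 79/2
  a + b + c = 19/2
  25a + 5b + c = 279/2
Solving the system yields a = 5, b = 5/2, c = 2.
So q(s) = 5s^2 + (5/2)s + 2.
The leading coefficient is 5.

5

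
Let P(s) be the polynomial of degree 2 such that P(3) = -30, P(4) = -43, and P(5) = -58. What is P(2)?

Using the Lagrange interpolation formula with nodes 3, 4, 5:
  L_0(s) = (s - 4)(s - 5) / 2
  L_1(s) = (s - 3)(s - 5) / -1
  L_2(s) = (s - 3)(s - 4) / 2
Then P(s) = -30·L_0(s) - 43·L_1(s) - 58·L_2(s).
Expanding and collecting terms gives P(s) = -s^2 - 6s - 3.
Evaluating at s = 2: P(2) = -19.

-19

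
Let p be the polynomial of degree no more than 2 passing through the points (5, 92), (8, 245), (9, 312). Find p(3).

30

Write p(x) = ax^2 + bx + c. Substituting each data point gives a linear system:
  25a + 5b + c = 92
  64a + 8b + c = 245
  81a + 9b + c = 312
Solving the system yields a = 4, b = -1, c = -3.
So p(x) = 4x^2 - x - 3.
Then p(3) = 30.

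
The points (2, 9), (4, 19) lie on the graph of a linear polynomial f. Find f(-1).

Write f(x) = ax + b. Substituting each data point gives a linear system:
  2a + b = 9
  4a + b = 19
Solving the system yields a = 5, b = -1.
So f(x) = 5x - 1.
Then f(-1) = -6.

-6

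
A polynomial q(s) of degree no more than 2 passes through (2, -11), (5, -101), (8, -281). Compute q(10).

-451

Write q(s) = as^2 + bs + c. Substituting each data point gives a linear system:
  4a + 2b + c = -11
  25a + 5b + c = -101
  64a + 8b + c = -281
Solving the system yields a = -5, b = 5, c = -1.
So q(s) = -5s^2 + 5s - 1.
Then q(10) = -451.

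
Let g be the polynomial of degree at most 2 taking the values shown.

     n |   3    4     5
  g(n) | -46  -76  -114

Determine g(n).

Using the Lagrange interpolation formula with nodes 3, 4, 5:
  L_0(n) = (n - 4)(n - 5) / 2
  L_1(n) = (n - 3)(n - 5) / -1
  L_2(n) = (n - 3)(n - 4) / 2
Then g(n) = -46·L_0(n) - 76·L_1(n) - 114·L_2(n).
Expanding and collecting terms gives g(n) = -4n^2 - 2n - 4.
Check: g(5) = -114. ✓

g(n) = -4n^2 - 2n - 4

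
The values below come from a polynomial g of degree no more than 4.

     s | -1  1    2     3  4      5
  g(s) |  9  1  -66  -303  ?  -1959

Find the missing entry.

The 5 known points determine the degree-4 polynomial uniquely.
Write g(s) = as^4 + bs^3 + cs^2 + ds + e. Substituting each data point gives a linear system:
  a - b + c - d + e = 9
  a + b + c + d + e = 1
  16a + 8b + 4c + 2d + e = -66
  81a + 27b + 9c + 3d + e = -303
  625a + 125b + 25c + 5d + e = -1959
Solving the system yields a = -2, b = -6, c = 1, d = 2, e = 6.
So g(s) = -2s^4 - 6s^3 + s^2 + 2s + 6.
Then g(4) = -866.

-866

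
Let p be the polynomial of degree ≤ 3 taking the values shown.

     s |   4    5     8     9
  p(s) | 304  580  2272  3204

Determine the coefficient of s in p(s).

Write p(s) = as^3 + bs^2 + cs + d. Substituting each data point gives a linear system:
  64a + 16b + 4c + d = 304
  125a + 25b + 5c + d = 580
  512a + 64b + 8c + d = 2272
  729a + 81b + 9c + d = 3204
Solving the system yields a = 4, b = 4, c = -4, d = 0.
So p(s) = 4s^3 + 4s^2 - 4s.
The coefficient of s is -4.

-4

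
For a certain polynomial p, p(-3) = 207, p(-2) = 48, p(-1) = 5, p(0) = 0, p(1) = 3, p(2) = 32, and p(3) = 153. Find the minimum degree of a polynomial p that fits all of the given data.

4

Forward differences of the values at t = -3, -2, -1, 0, 1, 2, 3:
  p  : 207  48  5  0  3  32  153
  Δ  : -159  -43  -5  3  29  121
  Δ^2: 116  38  8  26  92
  Δ^3: -78  -30  18  66
  Δ^4: 48  48  48
  Δ^5: 0  0
  Δ^6: 0
The fourth differences are constant (48) and nonzero, while all higher differences vanish, so the minimal degree is 4.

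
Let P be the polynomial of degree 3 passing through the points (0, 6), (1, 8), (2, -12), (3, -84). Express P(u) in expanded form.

Write P(u) = au^3 + bu^2 + cu + d. Substituting each data point gives a linear system:
  d = 6
  a + b + c + d = 8
  8a + 4b + 2c + d = -12
  27a + 9b + 3c + d = -84
Solving the system yields a = -5, b = 4, c = 3, d = 6.
So P(u) = -5u^3 + 4u^2 + 3u + 6.
Check: P(0) = 6. ✓

P(u) = -5u^3 + 4u^2 + 3u + 6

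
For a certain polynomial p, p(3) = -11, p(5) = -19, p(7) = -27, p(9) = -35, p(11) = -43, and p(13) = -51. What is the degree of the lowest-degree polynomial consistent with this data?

Forward differences of the values at u = 3, 5, 7, 9, 11, 13:
  p  : -11  -19  -27  -35  -43  -51
  Δ  : -8  -8  -8  -8  -8
  Δ^2: 0  0  0  0
  Δ^3: 0  0  0
  Δ^4: 0  0
  Δ^5: 0
The first differences are constant (-8) and nonzero, while all higher differences vanish, so the minimal degree is 1.

1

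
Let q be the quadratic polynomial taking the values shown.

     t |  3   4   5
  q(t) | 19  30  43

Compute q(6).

Forward differences of the values at t = 3, 4, 5:
  q  : 19  30  43
  Δ  : 11  13
  Δ^2: 2
The second differences are constant, confirming degree 2.
Interpolating (Newton forward form) and evaluating at t = 6 gives q(6) = 58.

58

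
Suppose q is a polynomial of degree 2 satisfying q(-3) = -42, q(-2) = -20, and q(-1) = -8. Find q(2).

-32

Using the Lagrange interpolation formula with nodes -3, -2, -1:
  L_0(u) = (u + 2)(u + 1) / 2
  L_1(u) = (u + 3)(u + 1) / -1
  L_2(u) = (u + 3)(u + 2) / 2
Then q(u) = -42·L_0(u) - 20·L_1(u) - 8·L_2(u).
Expanding and collecting terms gives q(u) = -5u^2 - 3u - 6.
Evaluating at u = 2: q(2) = -32.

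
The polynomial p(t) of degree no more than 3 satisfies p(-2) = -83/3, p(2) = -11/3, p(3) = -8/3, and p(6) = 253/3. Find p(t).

Write p(t) = at^3 + bt^2 + ct + d. Substituting each data point gives a linear system:
  -8a + 4b - 2c + d = -83/3
  8a + 4b + 2c + d = -11/3
  27a + 9b + 3c + d = -8/3
  216a + 36b + 6c + d = 253/3
Solving the system yields a = 1, b = -4, c = 2, d = 1/3.
So p(t) = t^3 - 4t^2 + 2t + 1/3.
Check: p(2) = -11/3. ✓

p(t) = t^3 - 4t^2 + 2t + 1/3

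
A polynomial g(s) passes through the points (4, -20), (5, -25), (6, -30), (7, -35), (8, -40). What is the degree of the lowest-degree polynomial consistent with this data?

Forward differences of the values at s = 4, 5, 6, 7, 8:
  g  : -20  -25  -30  -35  -40
  Δ  : -5  -5  -5  -5
  Δ^2: 0  0  0
  Δ^3: 0  0
  Δ^4: 0
The first differences are constant (-5) and nonzero, while all higher differences vanish, so the minimal degree is 1.

1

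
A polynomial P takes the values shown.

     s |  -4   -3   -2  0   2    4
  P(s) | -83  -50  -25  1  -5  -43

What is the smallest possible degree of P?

Divided differences on the nodes -4, -3, -2, 0, 2, 4:
  order 0: -83  -50  -25  1  -5  -43
  order 1: 33  25  13  -3  -19
  order 2: -4  -4  -4  -4
  order 3: 0  0  0
  order 4: 0  0
  order 5: 0
The order-2 divided differences are all -4 (nonzero) and every higher order vanishes, so the data lies on a polynomial of degree exactly 2.

2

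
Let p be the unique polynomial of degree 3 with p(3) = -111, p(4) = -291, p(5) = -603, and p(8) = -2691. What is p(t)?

Write p(t) = at^3 + bt^2 + ct + d. Substituting each data point gives a linear system:
  27a + 9b + 3c + d = -111
  64a + 16b + 4c + d = -291
  125a + 25b + 5c + d = -603
  512a + 64b + 8c + d = -2691
Solving the system yields a = -6, b = 6, c = 0, d = -3.
So p(t) = -6t³ + 6t² - 3.
Check: p(5) = -603. ✓

p(t) = -6t^3 + 6t^2 - 3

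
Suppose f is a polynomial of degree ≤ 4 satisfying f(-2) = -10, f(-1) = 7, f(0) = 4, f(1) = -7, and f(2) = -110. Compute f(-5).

-1741

Forward differences of the values at x = -2, -1, 0, 1, 2:
  f  : -10  7  4  -7  -110
  Δ  : 17  -3  -11  -103
  Δ^2: -20  -8  -92
  Δ^3: 12  -84
  Δ^4: -96
The fourth differences are constant, confirming degree 4.
Interpolating (Newton forward form) and evaluating at x = -5 gives f(-5) = -1741.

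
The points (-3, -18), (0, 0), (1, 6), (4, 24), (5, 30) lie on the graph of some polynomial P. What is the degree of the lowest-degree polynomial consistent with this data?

1

Divided differences on the nodes -3, 0, 1, 4, 5:
  order 0: -18  0  6  24  30
  order 1: 6  6  6  6
  order 2: 0  0  0
  order 3: 0  0
  order 4: 0
The order-1 divided differences are all 6 (nonzero) and every higher order vanishes, so the data lies on a polynomial of degree exactly 1.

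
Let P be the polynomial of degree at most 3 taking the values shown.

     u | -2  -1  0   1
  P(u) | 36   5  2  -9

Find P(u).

Write P(u) = au^3 + bu^2 + cu + d. Substituting each data point gives a linear system:
  -8a + 4b - 2c + d = 36
  -a + b - c + d = 5
  d = 2
  a + b + c + d = -9
Solving the system yields a = -6, b = -4, c = -1, d = 2.
So P(u) = -6u^3 - 4u^2 - u + 2.
Check: P(0) = 2. ✓

P(u) = -6u^3 - 4u^2 - u + 2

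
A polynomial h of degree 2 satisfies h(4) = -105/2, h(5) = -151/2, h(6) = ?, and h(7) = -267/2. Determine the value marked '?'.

The 3 known points determine the degree-2 polynomial uniquely.
Write h(s) = as^2 + bs + c. Substituting each data point gives a linear system:
  16a + 4b + c = -105/2
  25a + 5b + c = -151/2
  49a + 7b + c = -267/2
Solving the system yields a = -2, b = -5, c = -1/2.
So h(s) = -2s^2 - 5s - 1/2.
Then h(6) = -205/2.

-205/2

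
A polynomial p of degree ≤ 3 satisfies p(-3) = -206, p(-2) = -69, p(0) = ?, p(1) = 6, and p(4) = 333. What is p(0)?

The 4 known points determine the degree-3 polynomial uniquely.
Write p(x) = ax^3 + bx^2 + cx + d. Substituting each data point gives a linear system:
  -27a + 9b - 3c + d = -206
  -8a + 4b - 2c + d = -69
  a + b + c + d = 6
  64a + 16b + 4c + d = 333
Solving the system yields a = 6, b = -4, c = 3, d = 1.
So p(x) = 6x^3 - 4x^2 + 3x + 1.
Then p(0) = 1.

1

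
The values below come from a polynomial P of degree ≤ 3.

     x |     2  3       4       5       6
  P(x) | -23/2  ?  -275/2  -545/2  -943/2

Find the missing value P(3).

On equispaced nodes a degree-3 polynomial has vanishing fourth forward difference, so
  P(2) - 4·P(3) + 6·P(4) - 4·P(5) + P(6) = 0.
Substituting the known values and solving for P(3):
  -4·P(3) = 218
  P(3) = -109/2.

-109/2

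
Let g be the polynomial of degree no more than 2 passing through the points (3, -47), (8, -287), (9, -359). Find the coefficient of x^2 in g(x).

-4

Write g(x) = ax^2 + bx + c. Substituting each data point gives a linear system:
  9a + 3b + c = -47
  64a + 8b + c = -287
  81a + 9b + c = -359
Solving the system yields a = -4, b = -4, c = 1.
So g(x) = -4x^2 - 4x + 1.
The leading coefficient is -4.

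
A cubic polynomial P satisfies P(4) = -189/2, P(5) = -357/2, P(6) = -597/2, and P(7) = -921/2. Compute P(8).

Write P(s) = as^3 + bs^2 + cs + d. Substituting each data point gives a linear system:
  64a + 16b + 4c + d = -189/2
  125a + 25b + 5c + d = -357/2
  216a + 36b + 6c + d = -597/2
  343a + 49b + 7c + d = -921/2
Solving the system yields a = -1, b = -3, c = 4, d = 3/2.
So P(s) = -s³ - 3s² + 4s + 3/2.
Then P(8) = -1341/2.

-1341/2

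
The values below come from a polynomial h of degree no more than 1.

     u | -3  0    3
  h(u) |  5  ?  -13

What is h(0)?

-4

On equispaced nodes a degree-1 polynomial has vanishing second forward difference, so
  h(-3) - 2·h(0) + h(3) = 0.
Substituting the known values and solving for h(0):
  -2·h(0) = 8
  h(0) = -4.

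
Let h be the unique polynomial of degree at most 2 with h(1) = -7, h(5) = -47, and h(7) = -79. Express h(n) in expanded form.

h(n) = -n^2 - 4n - 2

Write h(n) = an^2 + bn + c. Substituting each data point gives a linear system:
  a + b + c = -7
  25a + 5b + c = -47
  49a + 7b + c = -79
Solving the system yields a = -1, b = -4, c = -2.
So h(n) = -n² - 4n - 2.
Check: h(7) = -79. ✓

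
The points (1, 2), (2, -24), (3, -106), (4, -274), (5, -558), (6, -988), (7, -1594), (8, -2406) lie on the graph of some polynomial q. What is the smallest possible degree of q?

3

Forward differences of the values at t = 1, 2, 3, 4, 5, 6, 7, 8:
  q  : 2  -24  -106  -274  -558  -988  -1594  -2406
  Δ  : -26  -82  -168  -284  -430  -606  -812
  Δ^2: -56  -86  -116  -146  -176  -206
  Δ^3: -30  -30  -30  -30  -30
  Δ^4: 0  0  0  0
  Δ^5: 0  0  0
  Δ^6: 0  0
  Δ^7: 0
The third differences are constant (-30) and nonzero, while all higher differences vanish, so the minimal degree is 3.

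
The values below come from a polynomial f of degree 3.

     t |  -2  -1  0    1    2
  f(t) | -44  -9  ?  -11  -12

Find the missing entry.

On equispaced nodes a degree-3 polynomial has vanishing fourth forward difference, so
  f(-2) - 4·f(-1) + 6·f(0) - 4·f(1) + f(2) = 0.
Substituting the known values and solving for f(0):
  6·f(0) = -24
  f(0) = -4.

-4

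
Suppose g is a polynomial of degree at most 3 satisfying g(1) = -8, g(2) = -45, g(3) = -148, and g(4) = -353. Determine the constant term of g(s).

-1

Write g(s) = as^3 + bs^2 + cs + d. Substituting each data point gives a linear system:
  a + b + c + d = -8
  8a + 4b + 2c + d = -45
  27a + 9b + 3c + d = -148
  64a + 16b + 4c + d = -353
Solving the system yields a = -6, b = 3, c = -4, d = -1.
So g(s) = -6s^3 + 3s^2 - 4s - 1.
The constant term is -1.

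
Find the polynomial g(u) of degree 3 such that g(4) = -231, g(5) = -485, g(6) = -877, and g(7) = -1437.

g(u) = -5u^3 + 6u^2 - 3u + 5

Write g(u) = au^3 + bu^2 + cu + d. Substituting each data point gives a linear system:
  64a + 16b + 4c + d = -231
  125a + 25b + 5c + d = -485
  216a + 36b + 6c + d = -877
  343a + 49b + 7c + d = -1437
Solving the system yields a = -5, b = 6, c = -3, d = 5.
So g(u) = -5u^3 + 6u^2 - 3u + 5.
Check: g(6) = -877. ✓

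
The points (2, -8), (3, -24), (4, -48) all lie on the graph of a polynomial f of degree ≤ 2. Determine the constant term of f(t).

Write f(t) = at^2 + bt + c. Substituting each data point gives a linear system:
  4a + 2b + c = -8
  9a + 3b + c = -24
  16a + 4b + c = -48
Solving the system yields a = -4, b = 4, c = 0.
So f(t) = -4t^2 + 4t.
The constant term is 0.

0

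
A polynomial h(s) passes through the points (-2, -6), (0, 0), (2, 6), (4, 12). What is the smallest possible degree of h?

1

Forward differences of the values at s = -2, 0, 2, 4:
  h  : -6  0  6  12
  Δ  : 6  6  6
  Δ^2: 0  0
  Δ^3: 0
The first differences are constant (6) and nonzero, while all higher differences vanish, so the minimal degree is 1.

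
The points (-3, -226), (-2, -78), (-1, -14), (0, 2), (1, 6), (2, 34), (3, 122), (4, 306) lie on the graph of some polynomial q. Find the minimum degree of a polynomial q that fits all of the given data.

Forward differences of the values at n = -3, -2, -1, 0, 1, 2, 3, 4:
  q  : -226  -78  -14  2  6  34  122  306
  Δ  : 148  64  16  4  28  88  184
  Δ^2: -84  -48  -12  24  60  96
  Δ^3: 36  36  36  36  36
  Δ^4: 0  0  0  0
  Δ^5: 0  0  0
  Δ^6: 0  0
  Δ^7: 0
The third differences are constant (36) and nonzero, while all higher differences vanish, so the minimal degree is 3.

3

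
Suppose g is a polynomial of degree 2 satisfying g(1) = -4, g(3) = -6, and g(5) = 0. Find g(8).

Using the Lagrange interpolation formula with nodes 1, 3, 5:
  L_0(u) = (u - 3)(u - 5) / 8
  L_1(u) = (u - 1)(u - 5) / -4
  L_2(u) = (u - 1)(u - 3) / 8
Then g(u) = -4·L_0(u) - 6·L_1(u) + 0·L_2(u).
Expanding and collecting terms gives g(u) = u^2 - 5u.
Evaluating at u = 8: g(8) = 24.

24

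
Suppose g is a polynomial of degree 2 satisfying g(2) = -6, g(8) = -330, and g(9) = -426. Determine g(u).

Write g(u) = au^2 + bu + c. Substituting each data point gives a linear system:
  4a + 2b + c = -6
  64a + 8b + c = -330
  81a + 9b + c = -426
Solving the system yields a = -6, b = 6, c = 6.
So g(u) = -6u^2 + 6u + 6.
Check: g(8) = -330. ✓

g(u) = -6u^2 + 6u + 6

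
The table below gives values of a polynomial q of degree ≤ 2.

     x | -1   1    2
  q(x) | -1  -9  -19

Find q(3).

Write q(x) = ax^2 + bx + c. Substituting each data point gives a linear system:
  a - b + c = -1
  a + b + c = -9
  4a + 2b + c = -19
Solving the system yields a = -2, b = -4, c = -3.
So q(x) = -2x^2 - 4x - 3.
Then q(3) = -33.

-33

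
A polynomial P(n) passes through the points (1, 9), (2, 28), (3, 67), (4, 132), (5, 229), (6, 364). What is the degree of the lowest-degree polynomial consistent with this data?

3

Forward differences of the values at n = 1, 2, 3, 4, 5, 6:
  P  : 9  28  67  132  229  364
  Δ  : 19  39  65  97  135
  Δ^2: 20  26  32  38
  Δ^3: 6  6  6
  Δ^4: 0  0
  Δ^5: 0
The third differences are constant (6) and nonzero, while all higher differences vanish, so the minimal degree is 3.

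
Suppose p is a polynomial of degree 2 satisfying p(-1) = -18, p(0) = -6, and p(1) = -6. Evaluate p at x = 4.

-78

Forward differences of the values at x = -1, 0, 1:
  p  : -18  -6  -6
  Δ  : 12  0
  Δ^2: -12
The second differences are constant, confirming degree 2.
Interpolating (Newton forward form) and evaluating at x = 4 gives p(4) = -78.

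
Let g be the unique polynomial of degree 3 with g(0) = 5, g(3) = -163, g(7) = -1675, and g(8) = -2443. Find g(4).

Using the Lagrange interpolation formula with nodes 0, 3, 7, 8:
  L_0(n) = (n - 3)(n - 7)(n - 8) / -168
  L_1(n) = n(n - 7)(n - 8) / 60
  L_2(n) = n(n - 3)(n - 8) / -28
  L_3(n) = n(n - 3)(n - 7) / 40
Then g(n) = 5·L_0(n) - 163·L_1(n) - 1675·L_2(n) - 2443·L_3(n).
Expanding and collecting terms gives g(n) = -4n^3 - 6n^2 - 2n + 5.
Evaluating at n = 4: g(4) = -355.

-355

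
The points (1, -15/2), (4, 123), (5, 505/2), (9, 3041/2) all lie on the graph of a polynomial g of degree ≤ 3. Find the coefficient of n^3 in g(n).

2

Write g(n) = an^3 + bn^2 + cn + d. Substituting each data point gives a linear system:
  a + b + c + d = -15/2
  64a + 16b + 4c + d = 123
  125a + 25b + 5c + d = 505/2
  729a + 81b + 9c + d = 3041/2
Solving the system yields a = 2, b = 3/2, c = -6, d = -5.
So g(n) = 2n³ + (3/2)n² - 6n - 5.
The leading coefficient is 2.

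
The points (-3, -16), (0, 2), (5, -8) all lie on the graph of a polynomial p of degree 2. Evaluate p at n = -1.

-2

Using the Lagrange interpolation formula with nodes -3, 0, 5:
  L_0(n) = n(n - 5) / 24
  L_1(n) = (n + 3)(n - 5) / -15
  L_2(n) = (n + 3)n / 40
Then p(n) = -16·L_0(n) + 2·L_1(n) - 8·L_2(n).
Expanding and collecting terms gives p(n) = -n^2 + 3n + 2.
Evaluating at n = -1: p(-1) = -2.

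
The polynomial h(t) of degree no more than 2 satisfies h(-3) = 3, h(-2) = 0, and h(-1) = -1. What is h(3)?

Write h(t) = at^2 + bt + c. Substituting each data point gives a linear system:
  9a - 3b + c = 3
  4a - 2b + c = 0
  a - b + c = -1
Solving the system yields a = 1, b = 2, c = 0.
So h(t) = t^2 + 2t.
Then h(3) = 15.

15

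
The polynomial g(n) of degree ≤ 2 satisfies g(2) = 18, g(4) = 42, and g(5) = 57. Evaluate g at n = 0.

2

Write g(n) = an^2 + bn + c. Substituting each data point gives a linear system:
  4a + 2b + c = 18
  16a + 4b + c = 42
  25a + 5b + c = 57
Solving the system yields a = 1, b = 6, c = 2.
So g(n) = n² + 6n + 2.
Then g(0) = 2.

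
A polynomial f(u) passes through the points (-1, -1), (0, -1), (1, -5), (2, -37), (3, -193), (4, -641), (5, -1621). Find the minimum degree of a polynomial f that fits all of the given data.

Forward differences of the values at u = -1, 0, 1, 2, 3, 4, 5:
  f  : -1  -1  -5  -37  -193  -641  -1621
  Δ  : 0  -4  -32  -156  -448  -980
  Δ^2: -4  -28  -124  -292  -532
  Δ^3: -24  -96  -168  -240
  Δ^4: -72  -72  -72
  Δ^5: 0  0
  Δ^6: 0
The fourth differences are constant (-72) and nonzero, while all higher differences vanish, so the minimal degree is 4.

4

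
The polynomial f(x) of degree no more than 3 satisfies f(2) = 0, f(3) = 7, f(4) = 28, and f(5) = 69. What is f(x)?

Using the Lagrange interpolation formula with nodes 2, 3, 4, 5:
  L_0(x) = (x - 3)(x - 4)(x - 5) / -6
  L_1(x) = (x - 2)(x - 4)(x - 5) / 2
  L_2(x) = (x - 2)(x - 3)(x - 5) / -2
  L_3(x) = (x - 2)(x - 3)(x - 4) / 6
Then f(x) = 0·L_0(x) + 7·L_1(x) + 28·L_2(x) + 69·L_3(x).
Expanding and collecting terms gives f(x) = x^3 - 2x^2 - 2x + 4.
Check: f(5) = 69. ✓

f(x) = x^3 - 2x^2 - 2x + 4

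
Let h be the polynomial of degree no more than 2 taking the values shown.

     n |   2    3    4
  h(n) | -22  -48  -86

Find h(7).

-272

Write h(n) = an^2 + bn + c. Substituting each data point gives a linear system:
  4a + 2b + c = -22
  9a + 3b + c = -48
  16a + 4b + c = -86
Solving the system yields a = -6, b = 4, c = -6.
So h(n) = -6n^2 + 4n - 6.
Then h(7) = -272.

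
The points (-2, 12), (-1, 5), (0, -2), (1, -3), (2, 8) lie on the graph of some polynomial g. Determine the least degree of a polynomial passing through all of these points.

Forward differences of the values at t = -2, -1, 0, 1, 2:
  g  : 12  5  -2  -3  8
  Δ  : -7  -7  -1  11
  Δ^2: 0  6  12
  Δ^3: 6  6
  Δ^4: 0
The third differences are constant (6) and nonzero, while all higher differences vanish, so the minimal degree is 3.

3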